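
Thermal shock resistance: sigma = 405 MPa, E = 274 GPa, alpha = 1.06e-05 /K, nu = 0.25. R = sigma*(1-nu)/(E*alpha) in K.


R = 405*(1-0.25)/(274*1000*1.06e-05) = 105 K

105


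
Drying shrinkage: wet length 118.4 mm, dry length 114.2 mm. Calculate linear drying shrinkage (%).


DS = (118.4 - 114.2) / 118.4 * 100 = 3.55%

3.55


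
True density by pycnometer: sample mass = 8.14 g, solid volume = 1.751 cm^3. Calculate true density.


TD = 8.14 / 1.751 = 4.649 g/cm^3

4.649


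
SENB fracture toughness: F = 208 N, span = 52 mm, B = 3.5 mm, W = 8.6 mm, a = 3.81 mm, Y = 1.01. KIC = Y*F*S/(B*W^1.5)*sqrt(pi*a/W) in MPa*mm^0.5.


KIC = 1.01*208*52/(3.5*8.6^1.5)*sqrt(pi*3.81/8.6) = 146.0

146.0


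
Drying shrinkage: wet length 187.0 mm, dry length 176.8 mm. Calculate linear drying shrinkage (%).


DS = (187.0 - 176.8) / 187.0 * 100 = 5.45%

5.45


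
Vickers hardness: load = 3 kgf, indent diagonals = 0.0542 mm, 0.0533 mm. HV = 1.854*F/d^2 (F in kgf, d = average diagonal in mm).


d_avg = (0.0542+0.0533)/2 = 0.05375 mm
HV = 1.854*3/0.05375^2 = 1925

1925


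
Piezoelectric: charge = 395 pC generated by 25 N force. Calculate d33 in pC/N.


d33 = 395 / 25 = 15.8 pC/N

15.8


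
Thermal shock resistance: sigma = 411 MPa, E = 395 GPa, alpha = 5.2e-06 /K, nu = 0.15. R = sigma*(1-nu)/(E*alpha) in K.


R = 411*(1-0.15)/(395*1000*5.2e-06) = 170 K

170


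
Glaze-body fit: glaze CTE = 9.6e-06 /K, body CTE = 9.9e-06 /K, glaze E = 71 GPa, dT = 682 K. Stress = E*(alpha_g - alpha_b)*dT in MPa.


Stress = 71*1000*(9.6e-06 - 9.9e-06)*682 = -14.5 MPa

-14.5


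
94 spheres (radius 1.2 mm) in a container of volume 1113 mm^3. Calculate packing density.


V_sphere = 4/3*pi*1.2^3 = 7.2382 mm^3
Total V = 94*7.2382 = 680.3908 mm^3
PD = 680.3908 / 1113 = 0.611

0.611


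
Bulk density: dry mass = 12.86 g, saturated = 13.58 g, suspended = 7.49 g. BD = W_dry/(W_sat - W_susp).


BD = 12.86 / (13.58 - 7.49) = 12.86 / 6.09 = 2.112 g/cm^3

2.112


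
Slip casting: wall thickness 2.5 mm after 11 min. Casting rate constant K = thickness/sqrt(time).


K = 2.5 / sqrt(11) = 2.5 / 3.3166 = 0.754 mm/min^0.5

0.754


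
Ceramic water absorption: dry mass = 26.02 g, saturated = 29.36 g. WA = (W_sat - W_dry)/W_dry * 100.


WA = (29.36 - 26.02) / 26.02 * 100 = 12.84%

12.84


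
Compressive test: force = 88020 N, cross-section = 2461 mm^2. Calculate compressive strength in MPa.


CS = 88020 / 2461 = 35.8 MPa

35.8


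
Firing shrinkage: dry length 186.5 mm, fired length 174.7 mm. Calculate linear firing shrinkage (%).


FS = (186.5 - 174.7) / 186.5 * 100 = 6.33%

6.33


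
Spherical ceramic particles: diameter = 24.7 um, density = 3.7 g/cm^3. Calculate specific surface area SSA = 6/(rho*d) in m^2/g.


SSA = 6 / (3.7 * 24.7) = 0.066 m^2/g

0.066


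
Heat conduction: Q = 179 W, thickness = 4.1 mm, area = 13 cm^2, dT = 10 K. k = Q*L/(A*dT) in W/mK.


k = 179*4.1/1000/(13/10000*10) = 56.45 W/mK

56.45


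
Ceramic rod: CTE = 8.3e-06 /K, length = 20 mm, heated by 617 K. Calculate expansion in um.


dL = 8.3e-06 * 20 * 617 * 1000 = 102.422 um

102.422


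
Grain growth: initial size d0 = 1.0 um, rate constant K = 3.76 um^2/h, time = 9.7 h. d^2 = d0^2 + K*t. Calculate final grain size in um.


d^2 = 1.0^2 + 3.76*9.7 = 37.472
d = sqrt(37.472) = 6.12 um

6.12


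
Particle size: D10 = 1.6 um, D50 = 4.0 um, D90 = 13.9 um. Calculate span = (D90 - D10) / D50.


Span = (13.9 - 1.6) / 4.0 = 12.3 / 4.0 = 3.075

3.075


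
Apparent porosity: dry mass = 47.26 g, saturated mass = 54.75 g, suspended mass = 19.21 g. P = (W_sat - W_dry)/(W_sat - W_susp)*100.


P = (54.75 - 47.26) / (54.75 - 19.21) * 100 = 7.49 / 35.54 * 100 = 21.1%

21.1


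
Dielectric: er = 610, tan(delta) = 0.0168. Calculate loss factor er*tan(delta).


Loss = 610 * 0.0168 = 10.248

10.248


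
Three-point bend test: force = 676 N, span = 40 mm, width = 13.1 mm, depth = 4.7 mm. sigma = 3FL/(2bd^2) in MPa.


sigma = 3*676*40/(2*13.1*4.7^2) = 140.2 MPa

140.2


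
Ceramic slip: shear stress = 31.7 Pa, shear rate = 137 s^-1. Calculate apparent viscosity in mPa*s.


eta = tau/gamma * 1000 = 31.7/137 * 1000 = 231.4 mPa*s

231.4


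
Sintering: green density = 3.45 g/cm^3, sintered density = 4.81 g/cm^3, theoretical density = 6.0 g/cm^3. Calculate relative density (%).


Relative = 4.81 / 6.0 * 100 = 80.2%

80.2


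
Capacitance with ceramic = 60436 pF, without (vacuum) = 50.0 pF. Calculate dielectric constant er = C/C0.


er = 60436 / 50.0 = 1208.72

1208.72


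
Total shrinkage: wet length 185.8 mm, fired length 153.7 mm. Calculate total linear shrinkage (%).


TS = (185.8 - 153.7) / 185.8 * 100 = 17.28%

17.28


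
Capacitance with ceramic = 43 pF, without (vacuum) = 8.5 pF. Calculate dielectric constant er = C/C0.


er = 43 / 8.5 = 5.06

5.06


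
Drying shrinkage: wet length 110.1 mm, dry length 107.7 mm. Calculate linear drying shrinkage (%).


DS = (110.1 - 107.7) / 110.1 * 100 = 2.18%

2.18


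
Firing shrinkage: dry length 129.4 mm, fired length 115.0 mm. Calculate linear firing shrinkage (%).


FS = (129.4 - 115.0) / 129.4 * 100 = 11.13%

11.13


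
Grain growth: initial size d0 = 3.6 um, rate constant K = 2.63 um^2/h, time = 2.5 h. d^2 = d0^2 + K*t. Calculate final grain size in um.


d^2 = 3.6^2 + 2.63*2.5 = 19.535
d = sqrt(19.535) = 4.42 um

4.42


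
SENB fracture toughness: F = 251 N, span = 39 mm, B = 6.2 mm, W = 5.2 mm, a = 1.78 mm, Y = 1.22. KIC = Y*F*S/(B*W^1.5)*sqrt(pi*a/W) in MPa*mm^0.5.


KIC = 1.22*251*39/(6.2*5.2^1.5)*sqrt(pi*1.78/5.2) = 168.46

168.46


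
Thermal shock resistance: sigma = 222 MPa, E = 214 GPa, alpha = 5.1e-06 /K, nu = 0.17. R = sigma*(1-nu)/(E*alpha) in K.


R = 222*(1-0.17)/(214*1000*5.1e-06) = 169 K

169


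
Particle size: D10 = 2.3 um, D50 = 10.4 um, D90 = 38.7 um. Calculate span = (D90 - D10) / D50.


Span = (38.7 - 2.3) / 10.4 = 36.4 / 10.4 = 3.5

3.5


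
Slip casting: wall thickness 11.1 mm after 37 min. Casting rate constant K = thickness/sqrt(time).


K = 11.1 / sqrt(37) = 11.1 / 6.0828 = 1.825 mm/min^0.5

1.825


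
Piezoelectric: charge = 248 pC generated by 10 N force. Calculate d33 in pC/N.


d33 = 248 / 10 = 24.8 pC/N

24.8


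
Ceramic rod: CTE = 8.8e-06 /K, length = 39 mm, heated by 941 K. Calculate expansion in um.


dL = 8.8e-06 * 39 * 941 * 1000 = 322.951 um

322.951


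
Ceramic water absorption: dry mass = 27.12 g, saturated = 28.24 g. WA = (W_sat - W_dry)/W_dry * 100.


WA = (28.24 - 27.12) / 27.12 * 100 = 4.13%

4.13


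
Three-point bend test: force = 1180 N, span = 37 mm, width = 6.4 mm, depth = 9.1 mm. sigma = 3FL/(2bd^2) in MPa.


sigma = 3*1180*37/(2*6.4*9.1^2) = 123.6 MPa

123.6


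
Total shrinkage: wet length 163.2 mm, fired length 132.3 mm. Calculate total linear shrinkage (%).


TS = (163.2 - 132.3) / 163.2 * 100 = 18.93%

18.93


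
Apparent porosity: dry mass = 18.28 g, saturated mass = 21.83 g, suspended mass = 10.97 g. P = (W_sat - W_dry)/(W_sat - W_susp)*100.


P = (21.83 - 18.28) / (21.83 - 10.97) * 100 = 3.55 / 10.86 * 100 = 32.7%

32.7


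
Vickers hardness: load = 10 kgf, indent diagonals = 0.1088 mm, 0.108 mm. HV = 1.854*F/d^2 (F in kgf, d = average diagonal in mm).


d_avg = (0.1088+0.108)/2 = 0.1084 mm
HV = 1.854*10/0.1084^2 = 1578

1578


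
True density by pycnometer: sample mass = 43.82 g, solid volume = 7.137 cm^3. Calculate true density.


TD = 43.82 / 7.137 = 6.14 g/cm^3

6.14


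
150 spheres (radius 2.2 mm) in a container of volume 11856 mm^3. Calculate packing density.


V_sphere = 4/3*pi*2.2^3 = 44.6022 mm^3
Total V = 150*44.6022 = 6690.33 mm^3
PD = 6690.33 / 11856 = 0.564

0.564


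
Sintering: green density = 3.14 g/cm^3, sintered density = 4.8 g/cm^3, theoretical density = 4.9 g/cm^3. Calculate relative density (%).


Relative = 4.8 / 4.9 * 100 = 98.0%

98.0


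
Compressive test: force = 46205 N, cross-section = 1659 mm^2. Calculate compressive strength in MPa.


CS = 46205 / 1659 = 27.9 MPa

27.9


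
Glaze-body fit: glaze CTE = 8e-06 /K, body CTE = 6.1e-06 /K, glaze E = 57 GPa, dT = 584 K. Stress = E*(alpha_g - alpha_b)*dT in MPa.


Stress = 57*1000*(8e-06 - 6.1e-06)*584 = 63.2 MPa

63.2


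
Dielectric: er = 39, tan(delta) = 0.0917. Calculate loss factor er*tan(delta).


Loss = 39 * 0.0917 = 3.576

3.576


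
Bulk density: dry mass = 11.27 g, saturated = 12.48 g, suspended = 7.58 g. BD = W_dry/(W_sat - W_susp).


BD = 11.27 / (12.48 - 7.58) = 11.27 / 4.9 = 2.3 g/cm^3

2.3


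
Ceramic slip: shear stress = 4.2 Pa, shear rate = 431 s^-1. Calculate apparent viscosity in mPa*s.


eta = tau/gamma * 1000 = 4.2/431 * 1000 = 9.7 mPa*s

9.7


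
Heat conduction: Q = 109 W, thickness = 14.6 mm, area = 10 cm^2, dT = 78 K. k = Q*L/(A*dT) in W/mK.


k = 109*14.6/1000/(10/10000*78) = 20.4 W/mK

20.4


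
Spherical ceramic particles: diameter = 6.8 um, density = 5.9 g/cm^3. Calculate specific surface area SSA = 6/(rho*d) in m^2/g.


SSA = 6 / (5.9 * 6.8) = 0.15 m^2/g

0.15


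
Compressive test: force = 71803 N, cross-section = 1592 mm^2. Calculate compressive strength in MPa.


CS = 71803 / 1592 = 45.1 MPa

45.1


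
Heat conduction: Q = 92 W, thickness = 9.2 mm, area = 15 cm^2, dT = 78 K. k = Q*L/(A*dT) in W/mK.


k = 92*9.2/1000/(15/10000*78) = 7.23 W/mK

7.23


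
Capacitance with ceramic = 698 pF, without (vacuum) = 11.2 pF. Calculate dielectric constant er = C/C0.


er = 698 / 11.2 = 62.32

62.32


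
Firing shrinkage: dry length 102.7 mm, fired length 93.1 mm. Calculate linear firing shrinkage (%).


FS = (102.7 - 93.1) / 102.7 * 100 = 9.35%

9.35


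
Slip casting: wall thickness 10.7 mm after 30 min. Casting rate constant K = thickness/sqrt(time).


K = 10.7 / sqrt(30) = 10.7 / 5.4772 = 1.954 mm/min^0.5

1.954


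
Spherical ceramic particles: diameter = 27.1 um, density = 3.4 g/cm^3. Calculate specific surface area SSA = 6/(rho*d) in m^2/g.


SSA = 6 / (3.4 * 27.1) = 0.065 m^2/g

0.065


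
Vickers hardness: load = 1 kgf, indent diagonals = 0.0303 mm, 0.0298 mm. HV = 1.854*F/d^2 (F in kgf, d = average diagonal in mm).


d_avg = (0.0303+0.0298)/2 = 0.03005 mm
HV = 1.854*1/0.03005^2 = 2053

2053


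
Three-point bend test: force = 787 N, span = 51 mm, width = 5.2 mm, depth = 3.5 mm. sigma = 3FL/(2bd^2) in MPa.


sigma = 3*787*51/(2*5.2*3.5^2) = 945.1 MPa

945.1


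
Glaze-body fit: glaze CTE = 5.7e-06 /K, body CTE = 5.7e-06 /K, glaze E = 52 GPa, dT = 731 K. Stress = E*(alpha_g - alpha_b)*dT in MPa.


Stress = 52*1000*(5.7e-06 - 5.7e-06)*731 = 0.0 MPa

0.0


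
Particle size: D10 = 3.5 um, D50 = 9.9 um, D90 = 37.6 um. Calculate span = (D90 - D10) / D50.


Span = (37.6 - 3.5) / 9.9 = 34.1 / 9.9 = 3.444

3.444


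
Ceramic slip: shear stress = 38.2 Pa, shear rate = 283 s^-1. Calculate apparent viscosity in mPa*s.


eta = tau/gamma * 1000 = 38.2/283 * 1000 = 135.0 mPa*s

135.0


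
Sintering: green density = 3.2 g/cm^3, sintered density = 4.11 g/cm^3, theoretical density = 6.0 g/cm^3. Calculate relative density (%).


Relative = 4.11 / 6.0 * 100 = 68.5%

68.5


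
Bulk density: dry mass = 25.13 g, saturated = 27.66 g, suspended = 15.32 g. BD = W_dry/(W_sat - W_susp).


BD = 25.13 / (27.66 - 15.32) = 25.13 / 12.34 = 2.036 g/cm^3

2.036


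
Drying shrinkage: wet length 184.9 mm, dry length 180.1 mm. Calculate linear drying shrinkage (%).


DS = (184.9 - 180.1) / 184.9 * 100 = 2.6%

2.6


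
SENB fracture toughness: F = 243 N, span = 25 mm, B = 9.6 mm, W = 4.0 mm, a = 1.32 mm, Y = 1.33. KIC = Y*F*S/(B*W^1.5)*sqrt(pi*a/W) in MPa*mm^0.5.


KIC = 1.33*243*25/(9.6*4.0^1.5)*sqrt(pi*1.32/4.0) = 107.12

107.12


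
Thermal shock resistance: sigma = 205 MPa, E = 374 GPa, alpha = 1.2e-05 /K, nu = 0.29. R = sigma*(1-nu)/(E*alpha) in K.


R = 205*(1-0.29)/(374*1000*1.2e-05) = 32 K

32


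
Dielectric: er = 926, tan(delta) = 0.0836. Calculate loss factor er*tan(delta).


Loss = 926 * 0.0836 = 77.414

77.414


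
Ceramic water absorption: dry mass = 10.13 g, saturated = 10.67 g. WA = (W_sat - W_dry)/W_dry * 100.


WA = (10.67 - 10.13) / 10.13 * 100 = 5.33%

5.33


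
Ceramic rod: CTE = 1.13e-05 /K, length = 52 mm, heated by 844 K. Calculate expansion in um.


dL = 1.13e-05 * 52 * 844 * 1000 = 495.934 um

495.934


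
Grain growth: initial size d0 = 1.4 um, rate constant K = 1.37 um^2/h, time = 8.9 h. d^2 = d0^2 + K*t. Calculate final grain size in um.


d^2 = 1.4^2 + 1.37*8.9 = 14.153
d = sqrt(14.153) = 3.76 um

3.76


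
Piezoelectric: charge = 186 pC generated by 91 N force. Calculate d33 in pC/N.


d33 = 186 / 91 = 2.0 pC/N

2.0


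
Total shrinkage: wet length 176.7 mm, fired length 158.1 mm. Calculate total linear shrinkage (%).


TS = (176.7 - 158.1) / 176.7 * 100 = 10.53%

10.53


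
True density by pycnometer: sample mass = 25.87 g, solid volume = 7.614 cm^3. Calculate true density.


TD = 25.87 / 7.614 = 3.398 g/cm^3

3.398


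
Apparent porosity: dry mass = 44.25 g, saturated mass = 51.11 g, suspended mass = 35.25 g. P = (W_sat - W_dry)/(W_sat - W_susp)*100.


P = (51.11 - 44.25) / (51.11 - 35.25) * 100 = 6.86 / 15.86 * 100 = 43.3%

43.3


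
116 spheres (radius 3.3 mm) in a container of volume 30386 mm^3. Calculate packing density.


V_sphere = 4/3*pi*3.3^3 = 150.5326 mm^3
Total V = 116*150.5326 = 17461.7816 mm^3
PD = 17461.7816 / 30386 = 0.575

0.575


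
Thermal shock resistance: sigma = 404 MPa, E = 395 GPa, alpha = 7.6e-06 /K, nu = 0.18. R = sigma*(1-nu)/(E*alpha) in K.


R = 404*(1-0.18)/(395*1000*7.6e-06) = 110 K

110


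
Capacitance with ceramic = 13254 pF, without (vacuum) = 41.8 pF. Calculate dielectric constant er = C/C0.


er = 13254 / 41.8 = 317.08

317.08


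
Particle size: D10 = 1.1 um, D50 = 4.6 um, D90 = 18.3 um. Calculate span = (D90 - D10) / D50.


Span = (18.3 - 1.1) / 4.6 = 17.2 / 4.6 = 3.739

3.739


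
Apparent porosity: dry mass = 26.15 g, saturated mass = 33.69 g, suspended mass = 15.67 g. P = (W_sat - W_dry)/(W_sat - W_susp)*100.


P = (33.69 - 26.15) / (33.69 - 15.67) * 100 = 7.54 / 18.02 * 100 = 41.8%

41.8


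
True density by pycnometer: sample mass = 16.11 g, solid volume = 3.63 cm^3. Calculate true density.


TD = 16.11 / 3.63 = 4.438 g/cm^3

4.438


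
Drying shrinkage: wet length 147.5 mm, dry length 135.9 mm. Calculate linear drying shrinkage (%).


DS = (147.5 - 135.9) / 147.5 * 100 = 7.86%

7.86


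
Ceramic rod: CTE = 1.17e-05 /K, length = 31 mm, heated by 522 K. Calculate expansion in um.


dL = 1.17e-05 * 31 * 522 * 1000 = 189.329 um

189.329


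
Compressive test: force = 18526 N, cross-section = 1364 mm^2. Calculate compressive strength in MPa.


CS = 18526 / 1364 = 13.6 MPa

13.6


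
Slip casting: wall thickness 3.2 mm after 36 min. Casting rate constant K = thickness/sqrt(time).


K = 3.2 / sqrt(36) = 3.2 / 6.0 = 0.533 mm/min^0.5

0.533


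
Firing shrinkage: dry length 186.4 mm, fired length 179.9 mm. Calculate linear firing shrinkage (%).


FS = (186.4 - 179.9) / 186.4 * 100 = 3.49%

3.49


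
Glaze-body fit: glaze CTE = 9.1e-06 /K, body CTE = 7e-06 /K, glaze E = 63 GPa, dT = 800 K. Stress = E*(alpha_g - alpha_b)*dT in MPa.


Stress = 63*1000*(9.1e-06 - 7e-06)*800 = 105.8 MPa

105.8


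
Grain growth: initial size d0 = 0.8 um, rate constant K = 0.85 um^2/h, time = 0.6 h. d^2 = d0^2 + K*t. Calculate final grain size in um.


d^2 = 0.8^2 + 0.85*0.6 = 1.15
d = sqrt(1.15) = 1.07 um

1.07


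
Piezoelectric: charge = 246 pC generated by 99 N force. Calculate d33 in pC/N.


d33 = 246 / 99 = 2.5 pC/N

2.5


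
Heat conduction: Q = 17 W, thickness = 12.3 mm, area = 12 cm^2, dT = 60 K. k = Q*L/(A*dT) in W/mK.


k = 17*12.3/1000/(12/10000*60) = 2.9 W/mK

2.9


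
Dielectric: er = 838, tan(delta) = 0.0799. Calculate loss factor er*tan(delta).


Loss = 838 * 0.0799 = 66.956

66.956


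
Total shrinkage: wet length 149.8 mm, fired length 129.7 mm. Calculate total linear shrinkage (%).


TS = (149.8 - 129.7) / 149.8 * 100 = 13.42%

13.42


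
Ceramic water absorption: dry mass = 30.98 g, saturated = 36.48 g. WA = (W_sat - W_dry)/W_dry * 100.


WA = (36.48 - 30.98) / 30.98 * 100 = 17.75%

17.75


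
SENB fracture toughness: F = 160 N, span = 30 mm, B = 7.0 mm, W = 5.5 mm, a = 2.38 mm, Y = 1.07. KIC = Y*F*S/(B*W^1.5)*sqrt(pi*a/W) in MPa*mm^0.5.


KIC = 1.07*160*30/(7.0*5.5^1.5)*sqrt(pi*2.38/5.5) = 66.32

66.32


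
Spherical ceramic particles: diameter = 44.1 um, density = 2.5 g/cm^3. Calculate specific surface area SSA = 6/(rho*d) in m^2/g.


SSA = 6 / (2.5 * 44.1) = 0.054 m^2/g

0.054


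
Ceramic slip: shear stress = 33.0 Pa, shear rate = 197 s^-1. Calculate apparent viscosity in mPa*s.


eta = tau/gamma * 1000 = 33.0/197 * 1000 = 167.5 mPa*s

167.5


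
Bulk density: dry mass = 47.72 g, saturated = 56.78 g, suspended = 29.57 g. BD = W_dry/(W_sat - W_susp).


BD = 47.72 / (56.78 - 29.57) = 47.72 / 27.21 = 1.754 g/cm^3

1.754


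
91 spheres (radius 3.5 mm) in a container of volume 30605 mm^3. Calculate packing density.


V_sphere = 4/3*pi*3.5^3 = 179.5944 mm^3
Total V = 91*179.5944 = 16343.0904 mm^3
PD = 16343.0904 / 30605 = 0.534

0.534


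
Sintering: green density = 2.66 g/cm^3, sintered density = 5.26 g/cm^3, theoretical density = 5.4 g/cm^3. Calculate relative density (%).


Relative = 5.26 / 5.4 * 100 = 97.4%

97.4


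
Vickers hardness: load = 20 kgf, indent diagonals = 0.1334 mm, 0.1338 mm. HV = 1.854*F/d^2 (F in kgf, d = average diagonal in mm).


d_avg = (0.1334+0.1338)/2 = 0.1336 mm
HV = 1.854*20/0.1336^2 = 2077

2077


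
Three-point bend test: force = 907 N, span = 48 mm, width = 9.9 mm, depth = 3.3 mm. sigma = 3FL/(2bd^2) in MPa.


sigma = 3*907*48/(2*9.9*3.3^2) = 605.7 MPa

605.7


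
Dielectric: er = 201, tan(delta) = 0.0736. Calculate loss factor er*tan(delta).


Loss = 201 * 0.0736 = 14.794

14.794


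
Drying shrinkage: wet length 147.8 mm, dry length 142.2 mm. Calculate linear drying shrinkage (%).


DS = (147.8 - 142.2) / 147.8 * 100 = 3.79%

3.79


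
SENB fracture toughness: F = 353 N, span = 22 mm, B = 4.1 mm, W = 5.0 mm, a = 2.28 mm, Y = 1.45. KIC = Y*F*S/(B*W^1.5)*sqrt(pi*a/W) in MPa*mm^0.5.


KIC = 1.45*353*22/(4.1*5.0^1.5)*sqrt(pi*2.28/5.0) = 294.02

294.02


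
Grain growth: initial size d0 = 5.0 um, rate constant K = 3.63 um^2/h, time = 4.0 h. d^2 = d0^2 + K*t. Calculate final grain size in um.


d^2 = 5.0^2 + 3.63*4.0 = 39.52
d = sqrt(39.52) = 6.29 um

6.29


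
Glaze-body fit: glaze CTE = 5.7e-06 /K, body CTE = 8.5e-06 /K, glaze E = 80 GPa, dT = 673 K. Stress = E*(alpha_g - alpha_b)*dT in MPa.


Stress = 80*1000*(5.7e-06 - 8.5e-06)*673 = -150.8 MPa

-150.8


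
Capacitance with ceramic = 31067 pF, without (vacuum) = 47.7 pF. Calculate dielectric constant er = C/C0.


er = 31067 / 47.7 = 651.3

651.3


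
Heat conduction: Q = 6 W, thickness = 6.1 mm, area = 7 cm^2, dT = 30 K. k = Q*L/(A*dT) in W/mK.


k = 6*6.1/1000/(7/10000*30) = 1.74 W/mK

1.74


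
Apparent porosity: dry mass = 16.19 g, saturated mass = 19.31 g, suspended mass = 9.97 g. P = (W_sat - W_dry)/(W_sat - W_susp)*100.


P = (19.31 - 16.19) / (19.31 - 9.97) * 100 = 3.12 / 9.34 * 100 = 33.4%

33.4


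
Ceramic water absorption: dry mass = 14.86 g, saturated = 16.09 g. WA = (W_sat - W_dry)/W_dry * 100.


WA = (16.09 - 14.86) / 14.86 * 100 = 8.28%

8.28


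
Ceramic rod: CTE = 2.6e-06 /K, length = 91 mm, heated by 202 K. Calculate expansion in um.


dL = 2.6e-06 * 91 * 202 * 1000 = 47.793 um

47.793


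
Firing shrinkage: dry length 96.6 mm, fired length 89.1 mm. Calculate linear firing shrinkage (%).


FS = (96.6 - 89.1) / 96.6 * 100 = 7.76%

7.76


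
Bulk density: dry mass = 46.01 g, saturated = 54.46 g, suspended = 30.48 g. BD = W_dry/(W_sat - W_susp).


BD = 46.01 / (54.46 - 30.48) = 46.01 / 23.98 = 1.919 g/cm^3

1.919


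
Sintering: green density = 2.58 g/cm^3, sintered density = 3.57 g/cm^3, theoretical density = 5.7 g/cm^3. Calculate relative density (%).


Relative = 3.57 / 5.7 * 100 = 62.6%

62.6


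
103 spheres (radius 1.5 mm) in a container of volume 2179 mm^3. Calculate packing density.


V_sphere = 4/3*pi*1.5^3 = 14.1372 mm^3
Total V = 103*14.1372 = 1456.1316 mm^3
PD = 1456.1316 / 2179 = 0.668

0.668


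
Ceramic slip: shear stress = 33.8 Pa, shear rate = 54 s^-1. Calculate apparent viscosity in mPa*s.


eta = tau/gamma * 1000 = 33.8/54 * 1000 = 625.9 mPa*s

625.9


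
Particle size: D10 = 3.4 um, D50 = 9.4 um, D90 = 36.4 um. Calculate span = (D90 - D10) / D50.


Span = (36.4 - 3.4) / 9.4 = 33.0 / 9.4 = 3.511

3.511


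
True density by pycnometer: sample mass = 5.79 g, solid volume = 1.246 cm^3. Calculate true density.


TD = 5.79 / 1.246 = 4.647 g/cm^3

4.647


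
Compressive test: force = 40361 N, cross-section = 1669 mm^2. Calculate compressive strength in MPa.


CS = 40361 / 1669 = 24.2 MPa

24.2


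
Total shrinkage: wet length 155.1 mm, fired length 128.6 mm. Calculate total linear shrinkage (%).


TS = (155.1 - 128.6) / 155.1 * 100 = 17.09%

17.09


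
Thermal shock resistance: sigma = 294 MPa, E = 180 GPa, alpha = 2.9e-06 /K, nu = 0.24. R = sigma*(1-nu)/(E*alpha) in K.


R = 294*(1-0.24)/(180*1000*2.9e-06) = 428 K

428


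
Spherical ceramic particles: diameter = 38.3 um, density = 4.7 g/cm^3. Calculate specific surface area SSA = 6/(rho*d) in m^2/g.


SSA = 6 / (4.7 * 38.3) = 0.033 m^2/g

0.033


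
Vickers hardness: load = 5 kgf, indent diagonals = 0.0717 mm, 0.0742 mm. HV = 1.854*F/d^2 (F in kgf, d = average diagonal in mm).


d_avg = (0.0717+0.0742)/2 = 0.07295 mm
HV = 1.854*5/0.07295^2 = 1742

1742


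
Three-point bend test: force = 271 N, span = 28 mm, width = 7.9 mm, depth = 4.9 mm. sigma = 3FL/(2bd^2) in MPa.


sigma = 3*271*28/(2*7.9*4.9^2) = 60.0 MPa

60.0


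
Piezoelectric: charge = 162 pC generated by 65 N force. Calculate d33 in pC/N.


d33 = 162 / 65 = 2.5 pC/N

2.5


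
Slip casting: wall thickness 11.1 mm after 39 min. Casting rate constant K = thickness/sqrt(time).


K = 11.1 / sqrt(39) = 11.1 / 6.245 = 1.777 mm/min^0.5

1.777


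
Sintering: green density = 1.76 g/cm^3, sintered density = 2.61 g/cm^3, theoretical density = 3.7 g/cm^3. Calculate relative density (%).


Relative = 2.61 / 3.7 * 100 = 70.5%

70.5


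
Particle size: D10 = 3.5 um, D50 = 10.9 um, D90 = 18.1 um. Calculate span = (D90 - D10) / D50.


Span = (18.1 - 3.5) / 10.9 = 14.6 / 10.9 = 1.339

1.339


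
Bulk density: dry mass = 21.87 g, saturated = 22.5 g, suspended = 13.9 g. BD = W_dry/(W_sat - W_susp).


BD = 21.87 / (22.5 - 13.9) = 21.87 / 8.6 = 2.543 g/cm^3

2.543


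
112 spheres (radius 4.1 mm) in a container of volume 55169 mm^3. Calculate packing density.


V_sphere = 4/3*pi*4.1^3 = 288.6956 mm^3
Total V = 112*288.6956 = 32333.9072 mm^3
PD = 32333.9072 / 55169 = 0.586

0.586


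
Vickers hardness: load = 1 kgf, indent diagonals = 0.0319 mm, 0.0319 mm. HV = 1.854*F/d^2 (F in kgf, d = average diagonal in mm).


d_avg = (0.0319+0.0319)/2 = 0.0319 mm
HV = 1.854*1/0.0319^2 = 1822

1822


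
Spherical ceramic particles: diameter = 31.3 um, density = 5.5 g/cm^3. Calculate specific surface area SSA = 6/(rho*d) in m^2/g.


SSA = 6 / (5.5 * 31.3) = 0.035 m^2/g

0.035


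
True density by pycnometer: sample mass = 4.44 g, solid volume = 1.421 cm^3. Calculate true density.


TD = 4.44 / 1.421 = 3.125 g/cm^3

3.125


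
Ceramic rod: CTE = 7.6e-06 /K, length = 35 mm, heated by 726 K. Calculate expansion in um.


dL = 7.6e-06 * 35 * 726 * 1000 = 193.116 um

193.116


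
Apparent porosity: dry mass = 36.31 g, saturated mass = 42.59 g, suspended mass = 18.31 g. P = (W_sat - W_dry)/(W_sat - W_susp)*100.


P = (42.59 - 36.31) / (42.59 - 18.31) * 100 = 6.28 / 24.28 * 100 = 25.9%

25.9


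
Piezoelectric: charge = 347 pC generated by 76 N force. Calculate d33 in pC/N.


d33 = 347 / 76 = 4.6 pC/N

4.6


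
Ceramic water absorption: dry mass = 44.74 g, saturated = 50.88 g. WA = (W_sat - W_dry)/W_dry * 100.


WA = (50.88 - 44.74) / 44.74 * 100 = 13.72%

13.72


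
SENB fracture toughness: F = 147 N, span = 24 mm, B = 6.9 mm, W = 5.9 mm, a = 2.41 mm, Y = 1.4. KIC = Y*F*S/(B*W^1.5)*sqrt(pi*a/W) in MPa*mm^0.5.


KIC = 1.4*147*24/(6.9*5.9^1.5)*sqrt(pi*2.41/5.9) = 56.58

56.58


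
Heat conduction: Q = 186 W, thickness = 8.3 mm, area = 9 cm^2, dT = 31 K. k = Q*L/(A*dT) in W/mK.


k = 186*8.3/1000/(9/10000*31) = 55.33 W/mK

55.33


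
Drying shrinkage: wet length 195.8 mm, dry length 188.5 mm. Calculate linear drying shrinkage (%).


DS = (195.8 - 188.5) / 195.8 * 100 = 3.73%

3.73


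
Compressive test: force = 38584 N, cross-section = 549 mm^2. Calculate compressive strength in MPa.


CS = 38584 / 549 = 70.3 MPa

70.3


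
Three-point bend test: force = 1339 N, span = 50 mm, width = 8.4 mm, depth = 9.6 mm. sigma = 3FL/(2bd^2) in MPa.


sigma = 3*1339*50/(2*8.4*9.6^2) = 129.7 MPa

129.7


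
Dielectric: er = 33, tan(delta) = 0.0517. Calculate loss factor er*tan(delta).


Loss = 33 * 0.0517 = 1.706

1.706


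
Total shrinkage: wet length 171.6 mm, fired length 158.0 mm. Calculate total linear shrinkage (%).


TS = (171.6 - 158.0) / 171.6 * 100 = 7.93%

7.93


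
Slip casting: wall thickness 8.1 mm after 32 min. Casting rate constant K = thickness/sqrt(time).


K = 8.1 / sqrt(32) = 8.1 / 5.6569 = 1.432 mm/min^0.5

1.432


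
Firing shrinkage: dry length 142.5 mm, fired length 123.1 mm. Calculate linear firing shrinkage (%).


FS = (142.5 - 123.1) / 142.5 * 100 = 13.61%

13.61


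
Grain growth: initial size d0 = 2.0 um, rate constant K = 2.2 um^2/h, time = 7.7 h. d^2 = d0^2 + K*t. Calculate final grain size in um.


d^2 = 2.0^2 + 2.2*7.7 = 20.94
d = sqrt(20.94) = 4.58 um

4.58


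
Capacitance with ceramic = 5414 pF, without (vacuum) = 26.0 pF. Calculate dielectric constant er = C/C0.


er = 5414 / 26.0 = 208.23

208.23


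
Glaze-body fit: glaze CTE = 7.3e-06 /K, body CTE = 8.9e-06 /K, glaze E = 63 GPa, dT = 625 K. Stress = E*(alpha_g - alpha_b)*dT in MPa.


Stress = 63*1000*(7.3e-06 - 8.9e-06)*625 = -63.0 MPa

-63.0


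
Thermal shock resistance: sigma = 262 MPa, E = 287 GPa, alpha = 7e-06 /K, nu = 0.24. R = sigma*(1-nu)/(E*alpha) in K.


R = 262*(1-0.24)/(287*1000*7e-06) = 99 K

99


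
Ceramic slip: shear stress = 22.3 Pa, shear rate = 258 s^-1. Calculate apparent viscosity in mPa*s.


eta = tau/gamma * 1000 = 22.3/258 * 1000 = 86.4 mPa*s

86.4


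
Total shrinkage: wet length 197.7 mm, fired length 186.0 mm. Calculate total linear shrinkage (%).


TS = (197.7 - 186.0) / 197.7 * 100 = 5.92%

5.92


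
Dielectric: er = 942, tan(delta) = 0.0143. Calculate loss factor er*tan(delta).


Loss = 942 * 0.0143 = 13.471

13.471


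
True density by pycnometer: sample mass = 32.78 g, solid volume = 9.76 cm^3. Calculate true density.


TD = 32.78 / 9.76 = 3.359 g/cm^3

3.359


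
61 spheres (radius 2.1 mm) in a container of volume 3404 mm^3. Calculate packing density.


V_sphere = 4/3*pi*2.1^3 = 38.7924 mm^3
Total V = 61*38.7924 = 2366.3364 mm^3
PD = 2366.3364 / 3404 = 0.695

0.695


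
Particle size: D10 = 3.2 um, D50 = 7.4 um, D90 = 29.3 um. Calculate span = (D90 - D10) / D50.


Span = (29.3 - 3.2) / 7.4 = 26.1 / 7.4 = 3.527

3.527


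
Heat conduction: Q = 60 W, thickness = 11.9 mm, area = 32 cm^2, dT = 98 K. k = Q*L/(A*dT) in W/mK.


k = 60*11.9/1000/(32/10000*98) = 2.28 W/mK

2.28


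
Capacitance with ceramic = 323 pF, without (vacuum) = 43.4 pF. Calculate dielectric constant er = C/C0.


er = 323 / 43.4 = 7.44

7.44


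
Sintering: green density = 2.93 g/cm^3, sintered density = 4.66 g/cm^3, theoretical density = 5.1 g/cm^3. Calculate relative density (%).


Relative = 4.66 / 5.1 * 100 = 91.4%

91.4


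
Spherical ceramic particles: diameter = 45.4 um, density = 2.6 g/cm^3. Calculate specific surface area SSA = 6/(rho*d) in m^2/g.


SSA = 6 / (2.6 * 45.4) = 0.051 m^2/g

0.051


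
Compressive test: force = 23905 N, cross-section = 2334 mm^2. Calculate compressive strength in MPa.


CS = 23905 / 2334 = 10.2 MPa

10.2


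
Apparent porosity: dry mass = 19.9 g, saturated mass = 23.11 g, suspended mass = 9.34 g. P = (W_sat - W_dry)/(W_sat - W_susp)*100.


P = (23.11 - 19.9) / (23.11 - 9.34) * 100 = 3.21 / 13.77 * 100 = 23.3%

23.3


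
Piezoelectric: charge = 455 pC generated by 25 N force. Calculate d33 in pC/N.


d33 = 455 / 25 = 18.2 pC/N

18.2


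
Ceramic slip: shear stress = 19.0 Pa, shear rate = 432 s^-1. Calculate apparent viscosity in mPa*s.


eta = tau/gamma * 1000 = 19.0/432 * 1000 = 44.0 mPa*s

44.0


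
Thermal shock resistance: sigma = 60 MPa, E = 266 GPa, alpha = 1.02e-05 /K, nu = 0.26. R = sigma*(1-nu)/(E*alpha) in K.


R = 60*(1-0.26)/(266*1000*1.02e-05) = 16 K

16


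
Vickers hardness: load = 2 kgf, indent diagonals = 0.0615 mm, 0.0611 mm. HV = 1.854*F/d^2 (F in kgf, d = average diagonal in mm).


d_avg = (0.0615+0.0611)/2 = 0.0613 mm
HV = 1.854*2/0.0613^2 = 987

987


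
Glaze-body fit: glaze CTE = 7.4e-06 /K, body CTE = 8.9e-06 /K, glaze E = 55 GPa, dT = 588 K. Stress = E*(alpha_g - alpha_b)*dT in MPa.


Stress = 55*1000*(7.4e-06 - 8.9e-06)*588 = -48.5 MPa

-48.5


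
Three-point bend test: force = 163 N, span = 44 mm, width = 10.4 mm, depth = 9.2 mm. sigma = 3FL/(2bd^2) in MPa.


sigma = 3*163*44/(2*10.4*9.2^2) = 12.2 MPa

12.2


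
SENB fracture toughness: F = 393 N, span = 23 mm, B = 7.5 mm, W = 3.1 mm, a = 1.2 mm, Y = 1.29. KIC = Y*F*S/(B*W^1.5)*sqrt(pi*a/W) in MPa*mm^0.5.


KIC = 1.29*393*23/(7.5*3.1^1.5)*sqrt(pi*1.2/3.1) = 314.12

314.12


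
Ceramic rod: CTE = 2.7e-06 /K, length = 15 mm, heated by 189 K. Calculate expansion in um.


dL = 2.7e-06 * 15 * 189 * 1000 = 7.655 um

7.655


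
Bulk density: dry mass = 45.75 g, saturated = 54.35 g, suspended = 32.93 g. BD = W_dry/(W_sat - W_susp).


BD = 45.75 / (54.35 - 32.93) = 45.75 / 21.42 = 2.136 g/cm^3

2.136


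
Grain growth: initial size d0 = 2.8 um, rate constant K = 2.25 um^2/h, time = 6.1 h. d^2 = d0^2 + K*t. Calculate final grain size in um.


d^2 = 2.8^2 + 2.25*6.1 = 21.565
d = sqrt(21.565) = 4.64 um

4.64


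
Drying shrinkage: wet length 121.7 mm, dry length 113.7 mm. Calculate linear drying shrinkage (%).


DS = (121.7 - 113.7) / 121.7 * 100 = 6.57%

6.57


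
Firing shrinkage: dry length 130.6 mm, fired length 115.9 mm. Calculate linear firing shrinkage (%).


FS = (130.6 - 115.9) / 130.6 * 100 = 11.26%

11.26


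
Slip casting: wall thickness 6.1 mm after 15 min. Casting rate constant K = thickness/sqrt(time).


K = 6.1 / sqrt(15) = 6.1 / 3.873 = 1.575 mm/min^0.5

1.575


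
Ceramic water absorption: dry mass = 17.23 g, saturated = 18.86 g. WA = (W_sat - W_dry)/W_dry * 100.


WA = (18.86 - 17.23) / 17.23 * 100 = 9.46%

9.46


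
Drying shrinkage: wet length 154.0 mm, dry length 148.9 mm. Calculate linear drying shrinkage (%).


DS = (154.0 - 148.9) / 154.0 * 100 = 3.31%

3.31


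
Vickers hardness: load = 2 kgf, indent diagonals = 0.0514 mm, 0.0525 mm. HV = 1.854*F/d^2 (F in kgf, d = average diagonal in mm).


d_avg = (0.0514+0.0525)/2 = 0.05195 mm
HV = 1.854*2/0.05195^2 = 1374

1374


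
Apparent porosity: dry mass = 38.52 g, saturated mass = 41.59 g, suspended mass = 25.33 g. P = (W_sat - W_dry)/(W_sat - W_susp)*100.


P = (41.59 - 38.52) / (41.59 - 25.33) * 100 = 3.07 / 16.26 * 100 = 18.9%

18.9


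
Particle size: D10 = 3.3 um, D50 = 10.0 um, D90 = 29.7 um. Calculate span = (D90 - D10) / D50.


Span = (29.7 - 3.3) / 10.0 = 26.4 / 10.0 = 2.64

2.64


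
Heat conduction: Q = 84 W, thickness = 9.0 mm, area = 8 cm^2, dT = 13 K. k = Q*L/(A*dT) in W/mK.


k = 84*9.0/1000/(8/10000*13) = 72.69 W/mK

72.69


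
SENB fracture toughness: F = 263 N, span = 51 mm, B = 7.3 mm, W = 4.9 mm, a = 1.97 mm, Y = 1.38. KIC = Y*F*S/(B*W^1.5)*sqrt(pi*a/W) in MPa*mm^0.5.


KIC = 1.38*263*51/(7.3*4.9^1.5)*sqrt(pi*1.97/4.9) = 262.72

262.72


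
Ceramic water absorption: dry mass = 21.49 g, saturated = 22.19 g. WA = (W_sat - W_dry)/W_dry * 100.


WA = (22.19 - 21.49) / 21.49 * 100 = 3.26%

3.26


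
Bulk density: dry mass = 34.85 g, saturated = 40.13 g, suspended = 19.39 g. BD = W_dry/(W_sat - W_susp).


BD = 34.85 / (40.13 - 19.39) = 34.85 / 20.74 = 1.68 g/cm^3

1.68


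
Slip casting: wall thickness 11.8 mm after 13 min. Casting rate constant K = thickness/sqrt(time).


K = 11.8 / sqrt(13) = 11.8 / 3.6056 = 3.273 mm/min^0.5

3.273


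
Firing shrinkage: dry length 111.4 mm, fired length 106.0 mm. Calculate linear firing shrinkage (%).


FS = (111.4 - 106.0) / 111.4 * 100 = 4.85%

4.85


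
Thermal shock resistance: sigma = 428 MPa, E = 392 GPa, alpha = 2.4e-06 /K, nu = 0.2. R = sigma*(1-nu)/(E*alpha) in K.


R = 428*(1-0.2)/(392*1000*2.4e-06) = 364 K

364


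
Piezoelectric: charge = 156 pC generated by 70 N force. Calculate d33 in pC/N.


d33 = 156 / 70 = 2.2 pC/N

2.2


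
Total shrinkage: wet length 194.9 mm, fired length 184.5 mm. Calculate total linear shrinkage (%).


TS = (194.9 - 184.5) / 194.9 * 100 = 5.34%

5.34


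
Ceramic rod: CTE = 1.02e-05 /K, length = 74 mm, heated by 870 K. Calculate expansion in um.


dL = 1.02e-05 * 74 * 870 * 1000 = 656.676 um

656.676


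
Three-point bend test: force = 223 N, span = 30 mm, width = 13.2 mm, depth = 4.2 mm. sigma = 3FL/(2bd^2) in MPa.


sigma = 3*223*30/(2*13.2*4.2^2) = 43.1 MPa

43.1


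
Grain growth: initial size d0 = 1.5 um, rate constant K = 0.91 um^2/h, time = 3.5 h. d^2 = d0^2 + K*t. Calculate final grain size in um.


d^2 = 1.5^2 + 0.91*3.5 = 5.435
d = sqrt(5.435) = 2.33 um

2.33


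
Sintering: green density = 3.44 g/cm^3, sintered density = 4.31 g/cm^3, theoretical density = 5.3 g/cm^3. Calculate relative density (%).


Relative = 4.31 / 5.3 * 100 = 81.3%

81.3


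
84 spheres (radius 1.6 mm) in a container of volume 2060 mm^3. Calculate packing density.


V_sphere = 4/3*pi*1.6^3 = 17.1573 mm^3
Total V = 84*17.1573 = 1441.2132 mm^3
PD = 1441.2132 / 2060 = 0.7

0.7


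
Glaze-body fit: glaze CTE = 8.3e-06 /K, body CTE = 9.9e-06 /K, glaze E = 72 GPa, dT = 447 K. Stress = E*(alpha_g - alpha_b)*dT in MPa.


Stress = 72*1000*(8.3e-06 - 9.9e-06)*447 = -51.5 MPa

-51.5


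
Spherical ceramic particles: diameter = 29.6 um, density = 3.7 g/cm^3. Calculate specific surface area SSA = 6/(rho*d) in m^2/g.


SSA = 6 / (3.7 * 29.6) = 0.055 m^2/g

0.055


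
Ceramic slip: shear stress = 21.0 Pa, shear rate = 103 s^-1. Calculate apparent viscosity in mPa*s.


eta = tau/gamma * 1000 = 21.0/103 * 1000 = 203.9 mPa*s

203.9


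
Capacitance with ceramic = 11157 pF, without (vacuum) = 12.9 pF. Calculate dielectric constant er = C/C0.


er = 11157 / 12.9 = 864.88

864.88


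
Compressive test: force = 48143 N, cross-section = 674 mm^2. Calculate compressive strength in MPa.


CS = 48143 / 674 = 71.4 MPa

71.4


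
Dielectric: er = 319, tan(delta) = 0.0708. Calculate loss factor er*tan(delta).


Loss = 319 * 0.0708 = 22.585

22.585


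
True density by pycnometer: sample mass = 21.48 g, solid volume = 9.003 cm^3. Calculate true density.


TD = 21.48 / 9.003 = 2.386 g/cm^3

2.386


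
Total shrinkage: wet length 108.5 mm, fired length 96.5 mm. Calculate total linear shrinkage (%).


TS = (108.5 - 96.5) / 108.5 * 100 = 11.06%

11.06


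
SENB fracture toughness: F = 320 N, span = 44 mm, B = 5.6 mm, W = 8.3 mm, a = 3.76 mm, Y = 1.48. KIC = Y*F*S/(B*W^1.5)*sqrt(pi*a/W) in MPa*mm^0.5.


KIC = 1.48*320*44/(5.6*8.3^1.5)*sqrt(pi*3.76/8.3) = 185.65

185.65


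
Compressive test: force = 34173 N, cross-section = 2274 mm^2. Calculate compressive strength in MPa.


CS = 34173 / 2274 = 15.0 MPa

15.0


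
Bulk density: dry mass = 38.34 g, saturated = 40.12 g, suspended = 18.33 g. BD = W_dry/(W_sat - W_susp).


BD = 38.34 / (40.12 - 18.33) = 38.34 / 21.79 = 1.76 g/cm^3

1.76


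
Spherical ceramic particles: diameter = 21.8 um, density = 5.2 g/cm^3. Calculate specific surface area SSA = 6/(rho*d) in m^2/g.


SSA = 6 / (5.2 * 21.8) = 0.053 m^2/g

0.053


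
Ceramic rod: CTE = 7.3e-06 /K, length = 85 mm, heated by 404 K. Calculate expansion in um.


dL = 7.3e-06 * 85 * 404 * 1000 = 250.682 um

250.682


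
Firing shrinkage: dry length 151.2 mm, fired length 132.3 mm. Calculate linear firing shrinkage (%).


FS = (151.2 - 132.3) / 151.2 * 100 = 12.5%

12.5


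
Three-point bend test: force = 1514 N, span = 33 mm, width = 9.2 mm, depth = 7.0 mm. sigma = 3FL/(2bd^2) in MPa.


sigma = 3*1514*33/(2*9.2*7.0^2) = 166.2 MPa

166.2


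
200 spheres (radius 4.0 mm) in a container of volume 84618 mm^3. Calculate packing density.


V_sphere = 4/3*pi*4.0^3 = 268.0826 mm^3
Total V = 200*268.0826 = 53616.52 mm^3
PD = 53616.52 / 84618 = 0.634

0.634


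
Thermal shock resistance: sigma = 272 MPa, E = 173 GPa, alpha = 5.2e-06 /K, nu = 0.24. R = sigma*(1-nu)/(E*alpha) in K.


R = 272*(1-0.24)/(173*1000*5.2e-06) = 230 K

230


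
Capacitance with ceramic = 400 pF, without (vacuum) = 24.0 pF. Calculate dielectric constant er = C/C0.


er = 400 / 24.0 = 16.67

16.67


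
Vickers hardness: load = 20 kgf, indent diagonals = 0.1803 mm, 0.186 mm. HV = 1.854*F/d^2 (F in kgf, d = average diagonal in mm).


d_avg = (0.1803+0.186)/2 = 0.18315 mm
HV = 1.854*20/0.18315^2 = 1105

1105


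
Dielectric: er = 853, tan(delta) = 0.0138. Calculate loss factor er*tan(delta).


Loss = 853 * 0.0138 = 11.771

11.771


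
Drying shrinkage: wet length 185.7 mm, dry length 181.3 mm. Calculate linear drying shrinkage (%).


DS = (185.7 - 181.3) / 185.7 * 100 = 2.37%

2.37


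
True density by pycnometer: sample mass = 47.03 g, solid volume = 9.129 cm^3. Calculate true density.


TD = 47.03 / 9.129 = 5.152 g/cm^3

5.152


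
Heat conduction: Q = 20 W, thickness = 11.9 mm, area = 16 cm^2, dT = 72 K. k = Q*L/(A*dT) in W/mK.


k = 20*11.9/1000/(16/10000*72) = 2.07 W/mK

2.07


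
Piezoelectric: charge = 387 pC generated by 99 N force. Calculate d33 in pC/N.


d33 = 387 / 99 = 3.9 pC/N

3.9


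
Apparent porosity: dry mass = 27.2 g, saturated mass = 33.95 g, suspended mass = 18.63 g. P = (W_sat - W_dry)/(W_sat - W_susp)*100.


P = (33.95 - 27.2) / (33.95 - 18.63) * 100 = 6.75 / 15.32 * 100 = 44.1%

44.1


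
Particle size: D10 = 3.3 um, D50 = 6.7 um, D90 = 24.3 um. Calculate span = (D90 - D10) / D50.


Span = (24.3 - 3.3) / 6.7 = 21.0 / 6.7 = 3.134

3.134


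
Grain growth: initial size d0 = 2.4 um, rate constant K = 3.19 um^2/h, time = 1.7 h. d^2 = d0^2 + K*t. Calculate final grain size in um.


d^2 = 2.4^2 + 3.19*1.7 = 11.183
d = sqrt(11.183) = 3.34 um

3.34


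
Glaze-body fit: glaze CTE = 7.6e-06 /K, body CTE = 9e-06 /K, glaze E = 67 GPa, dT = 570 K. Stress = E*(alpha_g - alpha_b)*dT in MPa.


Stress = 67*1000*(7.6e-06 - 9e-06)*570 = -53.5 MPa

-53.5


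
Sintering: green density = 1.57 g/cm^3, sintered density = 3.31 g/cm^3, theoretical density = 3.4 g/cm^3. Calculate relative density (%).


Relative = 3.31 / 3.4 * 100 = 97.4%

97.4
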